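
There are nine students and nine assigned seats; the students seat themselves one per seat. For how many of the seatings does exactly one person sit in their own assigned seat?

133497

Pick the single fixed position: C(9,1) = 9 ways.
The other 8 form a derangement: !8 = 14833.
Total: 9 × 14833 = 133497.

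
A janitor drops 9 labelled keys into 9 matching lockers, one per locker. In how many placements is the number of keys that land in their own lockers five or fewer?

362675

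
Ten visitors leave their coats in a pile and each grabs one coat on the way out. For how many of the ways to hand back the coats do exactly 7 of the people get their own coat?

Pick the 7 fixed positions: C(10,7) = 120 ways.
The remaining 3 must be deranged: !3 = 2.
Total: 120 × 2 = 240.

240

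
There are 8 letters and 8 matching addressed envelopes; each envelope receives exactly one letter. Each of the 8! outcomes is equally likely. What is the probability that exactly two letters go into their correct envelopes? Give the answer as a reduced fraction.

Favorable outcomes: C(8,2)·!6 = 28·265 = 7420.
Total outcomes: 8! = 40320.
Probability = 7420/40320 = 53/288.

53/288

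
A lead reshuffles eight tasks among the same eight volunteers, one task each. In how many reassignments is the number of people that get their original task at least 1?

25487

Sum C(8,i)·!(8-i) for i = 1..8:
  i=1: C(8,1)·!7 = 8·1854 = 14832
  i=2: C(8,2)·!6 = 28·265 = 7420
  i=3: C(8,3)·!5 = 56·44 = 2464
  i=4: C(8,4)·!4 = 70·9 = 630
  i=5: C(8,5)·!3 = 56·2 = 112
  i=6: C(8,6)·!2 = 28·1 = 28
  i=7: C(8,7)·!1 = 8·0 = 0
  i=8: C(8,8)·!0 = 1·1 = 1
Total = 25487.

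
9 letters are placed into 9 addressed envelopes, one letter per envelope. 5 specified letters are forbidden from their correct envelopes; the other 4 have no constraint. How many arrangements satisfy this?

205056

Let A_j be the event that the j-th constrained one is fixed. By inclusion-exclusion over the 5 events:
Σ_{j=0}^{5} (-1)^j C(5,j)(9-j)!
= C(5,0)·9! - C(5,1)·8! + C(5,2)·7! - C(5,3)·6! + C(5,4)·5! - C(5,5)·4!
= 362880 - 201600 + 50400 - 7200 + 600 - 24
= 205056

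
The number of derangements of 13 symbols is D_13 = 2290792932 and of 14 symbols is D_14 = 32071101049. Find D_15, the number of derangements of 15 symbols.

481066515734

D_15 = (15-1)·(D_14 + D_13) = 14·(32071101049 + 2290792932) = 14·34361893981 = 481066515734.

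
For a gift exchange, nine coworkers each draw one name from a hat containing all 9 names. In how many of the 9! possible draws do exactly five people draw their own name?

Pick the 5 fixed positions: C(9,5) = 126 ways.
The remaining 4 must be deranged: !4 = 9.
Total: 126 × 9 = 1134.

1134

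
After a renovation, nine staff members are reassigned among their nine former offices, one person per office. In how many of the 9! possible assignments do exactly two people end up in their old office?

Choose which 2 of the 9 are fixed: C(9,2) = 36.
The remaining 7 must be deranged: !7 = 1854.
Total: 36 × 1854 = 66744.

66744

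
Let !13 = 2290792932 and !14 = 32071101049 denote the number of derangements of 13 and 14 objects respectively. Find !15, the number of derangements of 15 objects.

!15 = (15-1)·(!14 + !13) = 14·(32071101049 + 2290792932) = 14·34361893981 = 481066515734.

481066515734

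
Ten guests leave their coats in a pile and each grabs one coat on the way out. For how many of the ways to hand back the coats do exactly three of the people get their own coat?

222480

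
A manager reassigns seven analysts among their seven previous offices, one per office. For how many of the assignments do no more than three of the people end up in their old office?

4948

# with exactly i fixed is C(7,i)·!(7-i); sum over i=0..3:
  i=0: C(7,0)·!7 = 1·1854 = 1854
  i=1: C(7,1)·!6 = 7·265 = 1855
  i=2: C(7,2)·!5 = 21·44 = 924
  i=3: C(7,3)·!4 = 35·9 = 315
Total = 4948.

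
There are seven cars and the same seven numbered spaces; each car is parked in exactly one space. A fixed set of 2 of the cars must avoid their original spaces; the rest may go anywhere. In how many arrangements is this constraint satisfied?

Inclusion-exclusion on the 2 forbidden self-matches:
Σ_{j=0}^{2} (-1)^j C(2,j)(7-j)!
= C(2,0)·7! - C(2,1)·6! + C(2,2)·5!
= 5040 - 1440 + 120
= 3720

3720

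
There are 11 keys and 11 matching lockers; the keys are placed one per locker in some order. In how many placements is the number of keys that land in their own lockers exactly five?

Pick the 5 fixed positions: C(11,5) = 462 ways.
The other 6 form a derangement: !6 = 265.
Total: 462 × 265 = 122430.

122430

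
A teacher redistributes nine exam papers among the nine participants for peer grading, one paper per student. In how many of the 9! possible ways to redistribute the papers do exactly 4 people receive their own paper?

Pick the 4 fixed positions: C(9,4) = 126 ways.
The remaining 5 must be deranged: !5 = 44.
Total: 126 × 44 = 5544.

5544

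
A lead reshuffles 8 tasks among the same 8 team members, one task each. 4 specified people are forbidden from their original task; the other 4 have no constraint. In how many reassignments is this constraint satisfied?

24024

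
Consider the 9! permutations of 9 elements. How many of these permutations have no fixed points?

The subfactorial !9 = [9!/e] (nearest integer).
9! = 362880, and 362880/e ≈ 133496.09, so !9 = 133496.

133496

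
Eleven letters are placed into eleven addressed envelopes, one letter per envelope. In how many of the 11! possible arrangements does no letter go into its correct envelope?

14684570

!11 is the nearest integer to 11!/e.
11! = 39916800, and 39916800/e ≈ 14684570.08, so !11 = 14684570.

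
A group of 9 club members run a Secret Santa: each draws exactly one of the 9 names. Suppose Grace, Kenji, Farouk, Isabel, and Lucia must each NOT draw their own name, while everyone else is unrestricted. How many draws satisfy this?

Let A_j be the event that the j-th constrained one is fixed. By inclusion-exclusion over the 5 events:
Σ_{j=0}^{5} (-1)^j C(5,j)(9-j)!
= C(5,0)·9! - C(5,1)·8! + C(5,2)·7! - C(5,3)·6! + C(5,4)·5! - C(5,5)·4!
= 362880 - 201600 + 50400 - 7200 + 600 - 24
= 205056

205056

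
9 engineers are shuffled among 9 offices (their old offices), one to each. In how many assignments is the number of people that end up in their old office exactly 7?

Choose which 7 of the 9 are fixed: C(9,7) = 36.
The remaining 2 must be deranged: !2 = 1.
Total: 36 × 1 = 36.

36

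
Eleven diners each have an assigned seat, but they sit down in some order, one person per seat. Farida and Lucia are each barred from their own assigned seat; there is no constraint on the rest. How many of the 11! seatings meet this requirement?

33022080

Let A_j be the event that the j-th constrained one is fixed. By inclusion-exclusion over the 2 events:
Σ_{j=0}^{2} (-1)^j C(2,j)(11-j)!
= C(2,0)·11! - C(2,1)·10! + C(2,2)·9!
= 39916800 - 7257600 + 362880
= 33022080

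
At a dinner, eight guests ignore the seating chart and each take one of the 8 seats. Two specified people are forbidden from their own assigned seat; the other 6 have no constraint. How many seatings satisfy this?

30960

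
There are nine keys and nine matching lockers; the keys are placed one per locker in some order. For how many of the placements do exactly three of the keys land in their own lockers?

22260

Pick the 3 fixed positions: C(9,3) = 84 ways.
The other 6 form a derangement: !6 = 265.
Total: 84 × 265 = 22260.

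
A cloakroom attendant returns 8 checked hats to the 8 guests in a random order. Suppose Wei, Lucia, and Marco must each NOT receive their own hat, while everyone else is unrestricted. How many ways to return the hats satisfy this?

Inclusion-exclusion on the 3 forbidden self-matches:
Σ_{j=0}^{3} (-1)^j C(3,j)(8-j)!
= C(3,0)·8! - C(3,1)·7! + C(3,2)·6! - C(3,3)·5!
= 40320 - 15120 + 2160 - 120
= 27240

27240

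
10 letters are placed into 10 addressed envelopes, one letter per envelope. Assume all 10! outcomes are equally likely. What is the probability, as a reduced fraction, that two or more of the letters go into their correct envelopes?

Favorable outcomes: Σ_{i≥2} C(10,i)·!(10-i) = 45·14833 + 120·1854 + 210·265 + 252·44 + 210·9 + 120·2 + 45·1 + 10·0 + 1·1 = 958879.
Total outcomes: 10! = 3628800.
Probability = 958879/3628800 = 958879/3628800.

958879/3628800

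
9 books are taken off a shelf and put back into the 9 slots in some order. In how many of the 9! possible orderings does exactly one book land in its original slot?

133497

Choose which one of the 9 is fixed: C(9,1) = 9.
The remaining 8 must be deranged: !8 = 14833.
Total: 9 × 14833 = 133497.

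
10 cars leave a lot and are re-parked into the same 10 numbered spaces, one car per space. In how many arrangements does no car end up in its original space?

1334961

Use !n = (n-1)(!(n-1) + !(n-2)).
!10 = 9·(133496 + 14833) = 9·148329 = 1334961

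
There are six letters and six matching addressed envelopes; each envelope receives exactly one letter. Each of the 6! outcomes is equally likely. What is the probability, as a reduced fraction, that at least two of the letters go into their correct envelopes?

191/720

Favorable outcomes: Σ_{i≥2} C(6,i)·!(6-i) = 15·9 + 20·2 + 15·1 + 6·0 + 1·1 = 191.
Total outcomes: 6! = 720.
Probability = 191/720 = 191/720.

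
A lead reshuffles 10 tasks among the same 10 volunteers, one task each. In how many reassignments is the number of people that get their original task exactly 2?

Pick the 2 fixed positions: C(10,2) = 45 ways.
The other 8 form a derangement: !8 = 14833.
Total: 45 × 14833 = 667485.

667485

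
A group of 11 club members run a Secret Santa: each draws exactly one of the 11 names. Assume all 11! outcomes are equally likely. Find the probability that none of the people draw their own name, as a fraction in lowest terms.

Favorable outcomes: !11 = 14684570.
Total outcomes: 11! = 39916800.
Probability = 14684570/39916800 = 1468457/3991680.

1468457/3991680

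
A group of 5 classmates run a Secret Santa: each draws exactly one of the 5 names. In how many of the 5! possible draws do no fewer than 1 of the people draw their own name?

76

# with exactly i fixed is C(5,i)·!(5-i); sum over i=1..5:
  i=1: C(5,1)·!4 = 5·9 = 45
  i=2: C(5,2)·!3 = 10·2 = 20
  i=3: C(5,3)·!2 = 10·1 = 10
  i=4: C(5,4)·!1 = 5·0 = 0
  i=5: C(5,5)·!0 = 1·1 = 1
Total = 76.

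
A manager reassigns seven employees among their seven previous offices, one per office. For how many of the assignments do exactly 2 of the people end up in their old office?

Pick the 2 fixed positions: C(7,2) = 21 ways.
The other 5 form a derangement: !5 = 44.
Total: 21 × 44 = 924.

924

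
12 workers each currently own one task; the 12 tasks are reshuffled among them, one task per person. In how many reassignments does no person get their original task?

176214841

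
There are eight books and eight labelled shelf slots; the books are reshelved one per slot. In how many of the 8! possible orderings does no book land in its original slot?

!8 = 8! · Σ_{k=0}^{8} (-1)^k/k!
= 8! - 8!/1! + 8!/2! - 8!/3! + 8!/4! - 8!/5! + 8!/6! - 8!/7! + 8!/8!
= 40320 - 40320 + 20160 - 6720 + 1680 - 336 + 56 - 8 + 1
= 14833

14833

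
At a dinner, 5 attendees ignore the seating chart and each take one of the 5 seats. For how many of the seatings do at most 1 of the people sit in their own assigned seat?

89

Sum C(5,i)·!(5-i) for i = 0..1:
  i=0: C(5,0)·!5 = 1·44 = 44
  i=1: C(5,1)·!4 = 5·9 = 45
Total = 89.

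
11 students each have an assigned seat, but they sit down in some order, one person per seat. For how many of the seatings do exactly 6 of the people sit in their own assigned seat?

Pick the 6 fixed positions: C(11,6) = 462 ways.
The other 5 form a derangement: !5 = 44.
Total: 462 × 44 = 20328.

20328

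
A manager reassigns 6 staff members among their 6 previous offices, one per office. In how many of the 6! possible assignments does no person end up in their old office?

265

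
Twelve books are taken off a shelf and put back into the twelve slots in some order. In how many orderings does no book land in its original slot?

176214841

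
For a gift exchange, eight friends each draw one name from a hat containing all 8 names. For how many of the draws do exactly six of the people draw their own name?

28

Pick the 6 fixed positions: C(8,6) = 28 ways.
The remaining 2 must be deranged: !2 = 1.
Total: 28 × 1 = 28.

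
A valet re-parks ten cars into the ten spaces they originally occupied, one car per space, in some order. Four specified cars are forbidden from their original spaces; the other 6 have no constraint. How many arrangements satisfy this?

2399760

Let A_j be the event that the j-th constrained one is fixed. By inclusion-exclusion over the 4 events:
Σ_{j=0}^{4} (-1)^j C(4,j)(10-j)!
= C(4,0)·10! - C(4,1)·9! + C(4,2)·8! - C(4,3)·7! + C(4,4)·6!
= 3628800 - 1451520 + 241920 - 20160 + 720
= 2399760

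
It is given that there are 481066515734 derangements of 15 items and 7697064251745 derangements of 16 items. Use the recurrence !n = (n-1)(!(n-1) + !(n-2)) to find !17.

130850092279664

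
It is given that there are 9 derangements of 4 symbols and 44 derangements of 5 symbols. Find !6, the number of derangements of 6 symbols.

265

!6 = (6-1)·(!5 + !4) = 5·(44 + 9) = 5·53 = 265.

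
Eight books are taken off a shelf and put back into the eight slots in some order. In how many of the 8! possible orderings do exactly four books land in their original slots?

630

Choose which 4 of the 8 are fixed: C(8,4) = 70.
The remaining 4 must be deranged: !4 = 9.
Total: 70 × 9 = 630.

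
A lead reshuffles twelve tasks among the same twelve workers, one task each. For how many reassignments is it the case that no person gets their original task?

176214841

The subfactorial !12 = [12!/e] (nearest integer).
12! = 479001600, and 479001600/e ≈ 176214840.93, so !12 = 176214841.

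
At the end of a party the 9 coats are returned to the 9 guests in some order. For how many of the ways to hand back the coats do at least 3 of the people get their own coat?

29143

# with exactly i fixed is C(9,i)·!(9-i); sum over i=3..9:
  i=3: C(9,3)·!6 = 84·265 = 22260
  i=4: C(9,4)·!5 = 126·44 = 5544
  i=5: C(9,5)·!4 = 126·9 = 1134
  i=6: C(9,6)·!3 = 84·2 = 168
  i=7: C(9,7)·!2 = 36·1 = 36
  i=8: C(9,8)·!1 = 9·0 = 0
  i=9: C(9,9)·!0 = 1·1 = 1
Total = 29143.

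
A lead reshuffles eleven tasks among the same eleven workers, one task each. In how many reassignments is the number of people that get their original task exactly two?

7342280

Choose which 2 of the 11 are fixed: C(11,2) = 55.
The remaining 9 must be deranged: !9 = 133496.
Total: 55 × 133496 = 7342280.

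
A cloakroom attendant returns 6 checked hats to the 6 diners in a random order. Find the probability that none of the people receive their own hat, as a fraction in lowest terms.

Favorable outcomes: !6 = 265.
Total outcomes: 6! = 720.
Probability = 265/720 = 53/144.

53/144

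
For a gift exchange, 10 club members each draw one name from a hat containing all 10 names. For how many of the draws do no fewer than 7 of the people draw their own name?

286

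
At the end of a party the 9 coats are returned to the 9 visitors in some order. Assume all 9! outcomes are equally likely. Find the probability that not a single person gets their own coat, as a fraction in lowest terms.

16687/45360

Favorable outcomes: !9 = 133496.
Total outcomes: 9! = 362880.
Probability = 133496/362880 = 16687/45360.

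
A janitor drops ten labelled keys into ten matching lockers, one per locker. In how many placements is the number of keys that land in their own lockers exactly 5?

Choose which 5 of the 10 are fixed: C(10,5) = 252.
The other 5 form a derangement: !5 = 44.
Total: 252 × 44 = 11088.

11088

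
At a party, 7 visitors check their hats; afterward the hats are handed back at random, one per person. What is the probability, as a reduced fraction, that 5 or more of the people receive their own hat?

Favorable outcomes: Σ_{i≥5} C(7,i)·!(7-i) = 21·1 + 7·0 + 1·1 = 22.
Total outcomes: 7! = 5040.
Probability = 22/5040 = 11/2520.

11/2520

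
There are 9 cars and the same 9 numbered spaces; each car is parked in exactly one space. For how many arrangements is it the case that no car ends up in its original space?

By inclusion-exclusion, !9 = Σ (-1)^k · 9!/k! for k=0..9
= 9! - 9!/1! + 9!/2! - 9!/3! + 9!/4! - 9!/5! + 9!/6! - 9!/7! + 9!/8! - 9!/9!
= 362880 - 362880 + 181440 - 60480 + 15120 - 3024 + 504 - 72 + 9 - 1
= 133496

133496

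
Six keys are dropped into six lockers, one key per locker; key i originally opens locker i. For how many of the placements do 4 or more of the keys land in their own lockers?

# with exactly i fixed is C(6,i)·!(6-i); sum over i=4..6:
  i=4: C(6,4)·!2 = 15·1 = 15
  i=5: C(6,5)·!1 = 6·0 = 0
  i=6: C(6,6)·!0 = 1·1 = 1
Total = 16.

16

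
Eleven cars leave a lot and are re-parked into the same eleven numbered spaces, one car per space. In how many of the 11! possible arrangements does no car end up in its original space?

By inclusion-exclusion, !11 = Σ (-1)^k · 11!/k! for k=0..11
= 11! - 11!/1! + 11!/2! - 11!/3! + 11!/4! - 11!/5! + 11!/6! - 11!/7! + 11!/8! - 11!/9! + 11!/10! - 11!/11!
= 39916800 - 39916800 + 19958400 - 6652800 + 1663200 - 332640 + 55440 - 7920 + 990 - 110 + 11 - 1
= 14684570

14684570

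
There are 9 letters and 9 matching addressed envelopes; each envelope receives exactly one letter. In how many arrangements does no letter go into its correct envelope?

Use !n = n·!(n-1) + (-1)^n.
!9 = 9·14833 - 1 = 133496

133496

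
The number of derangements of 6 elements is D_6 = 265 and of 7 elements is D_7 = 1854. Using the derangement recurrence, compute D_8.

D_8 = (8-1)·(D_7 + D_6) = 7·(1854 + 265) = 7·2119 = 14833.

14833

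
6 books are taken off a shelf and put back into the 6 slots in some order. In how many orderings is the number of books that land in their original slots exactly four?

15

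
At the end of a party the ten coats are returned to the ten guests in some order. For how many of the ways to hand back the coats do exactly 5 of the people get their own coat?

11088

Pick the 5 fixed positions: C(10,5) = 252 ways.
The remaining 5 must be deranged: !5 = 44.
Total: 252 × 44 = 11088.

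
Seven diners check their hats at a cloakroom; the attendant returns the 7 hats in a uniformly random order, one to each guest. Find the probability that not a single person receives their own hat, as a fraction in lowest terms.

103/280

Favorable outcomes: !7 = 1854.
Total outcomes: 7! = 5040.
Probability = 1854/5040 = 103/280.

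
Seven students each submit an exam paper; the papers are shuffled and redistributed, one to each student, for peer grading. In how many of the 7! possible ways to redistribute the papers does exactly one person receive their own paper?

1855

Pick the single fixed position: C(7,1) = 7 ways.
The remaining 6 must be deranged: !6 = 265.
Total: 7 × 265 = 1855.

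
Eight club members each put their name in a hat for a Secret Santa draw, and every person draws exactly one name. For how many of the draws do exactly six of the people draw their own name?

28

Pick the 6 fixed positions: C(8,6) = 28 ways.
The other 2 form a derangement: !2 = 1.
Total: 28 × 1 = 28.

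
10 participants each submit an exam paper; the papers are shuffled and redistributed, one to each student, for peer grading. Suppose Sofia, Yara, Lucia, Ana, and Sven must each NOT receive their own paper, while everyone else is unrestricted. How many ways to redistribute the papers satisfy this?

2170680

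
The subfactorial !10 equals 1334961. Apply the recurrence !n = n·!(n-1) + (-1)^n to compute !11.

14684570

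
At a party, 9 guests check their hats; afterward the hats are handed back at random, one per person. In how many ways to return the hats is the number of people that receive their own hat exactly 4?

5544

Pick the 4 fixed positions: C(9,4) = 126 ways.
The remaining 5 must be deranged: !5 = 44.
Total: 126 × 44 = 5544.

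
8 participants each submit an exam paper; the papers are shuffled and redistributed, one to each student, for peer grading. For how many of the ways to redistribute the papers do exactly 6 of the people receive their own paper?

28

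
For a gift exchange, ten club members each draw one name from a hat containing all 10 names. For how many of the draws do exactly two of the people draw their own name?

Choose which 2 of the 10 are fixed: C(10,2) = 45.
The other 8 form a derangement: !8 = 14833.
Total: 45 × 14833 = 667485.

667485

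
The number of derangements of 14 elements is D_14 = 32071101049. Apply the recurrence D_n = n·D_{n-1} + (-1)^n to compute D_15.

481066515734

D_15 = 15·32071101049 - 1 = 481066515734.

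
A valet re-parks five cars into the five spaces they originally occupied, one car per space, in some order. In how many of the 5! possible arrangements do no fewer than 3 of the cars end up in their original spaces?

Sum C(5,i)·!(5-i) for i = 3..5:
  i=3: C(5,3)·!2 = 10·1 = 10
  i=4: C(5,4)·!1 = 5·0 = 0
  i=5: C(5,5)·!0 = 1·1 = 1
Total = 11.

11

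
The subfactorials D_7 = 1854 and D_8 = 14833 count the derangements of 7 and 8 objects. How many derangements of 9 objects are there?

133496

D_9 = (9-1)·(D_8 + D_7) = 8·(14833 + 1854) = 8·16687 = 133496.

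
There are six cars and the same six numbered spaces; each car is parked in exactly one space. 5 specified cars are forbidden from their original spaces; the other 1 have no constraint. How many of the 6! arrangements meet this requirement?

Let A_j be the event that the j-th constrained one is fixed. By inclusion-exclusion over the 5 events:
Σ_{j=0}^{5} (-1)^j C(5,j)(6-j)!
= C(5,0)·6! - C(5,1)·5! + C(5,2)·4! - C(5,3)·3! + C(5,4)·2! - C(5,5)·1!
= 720 - 600 + 240 - 60 + 10 - 1
= 309

309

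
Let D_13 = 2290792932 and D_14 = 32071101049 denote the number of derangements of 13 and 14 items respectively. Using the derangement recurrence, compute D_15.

D_15 = (15-1)·(D_14 + D_13) = 14·(32071101049 + 2290792932) = 14·34361893981 = 481066515734.

481066515734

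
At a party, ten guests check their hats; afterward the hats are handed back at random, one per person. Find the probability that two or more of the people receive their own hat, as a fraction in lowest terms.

958879/3628800

Favorable outcomes: Σ_{i≥2} C(10,i)·!(10-i) = 45·14833 + 120·1854 + 210·265 + 252·44 + 210·9 + 120·2 + 45·1 + 10·0 + 1·1 = 958879.
Total outcomes: 10! = 3628800.
Probability = 958879/3628800 = 958879/3628800.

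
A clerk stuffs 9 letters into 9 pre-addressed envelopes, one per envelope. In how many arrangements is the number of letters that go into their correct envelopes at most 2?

Sum C(9,i)·!(9-i) for i = 0..2:
  i=0: C(9,0)·!9 = 1·133496 = 133496
  i=1: C(9,1)·!8 = 9·14833 = 133497
  i=2: C(9,2)·!7 = 36·1854 = 66744
Total = 333737.

333737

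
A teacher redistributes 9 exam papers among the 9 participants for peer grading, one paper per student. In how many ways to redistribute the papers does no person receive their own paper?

!9 = 9! · Σ_{k=0}^{9} (-1)^k/k!
= 9! - 9!/1! + 9!/2! - 9!/3! + 9!/4! - 9!/5! + 9!/6! - 9!/7! + 9!/8! - 9!/9!
= 362880 - 362880 + 181440 - 60480 + 15120 - 3024 + 504 - 72 + 9 - 1
= 133496

133496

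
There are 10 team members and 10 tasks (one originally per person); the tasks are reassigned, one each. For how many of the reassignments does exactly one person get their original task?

1334960

Pick the single fixed position: C(10,1) = 10 ways.
The remaining 9 must be deranged: !9 = 133496.
Total: 10 × 133496 = 1334960.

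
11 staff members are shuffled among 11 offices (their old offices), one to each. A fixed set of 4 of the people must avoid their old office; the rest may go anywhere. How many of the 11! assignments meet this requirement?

27422640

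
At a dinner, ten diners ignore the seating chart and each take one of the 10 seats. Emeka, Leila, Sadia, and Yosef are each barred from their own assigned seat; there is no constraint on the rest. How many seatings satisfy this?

Let A_j be the event that the j-th constrained one is fixed. By inclusion-exclusion over the 4 events:
Σ_{j=0}^{4} (-1)^j C(4,j)(10-j)!
= C(4,0)·10! - C(4,1)·9! + C(4,2)·8! - C(4,3)·7! + C(4,4)·6!
= 3628800 - 1451520 + 241920 - 20160 + 720
= 2399760

2399760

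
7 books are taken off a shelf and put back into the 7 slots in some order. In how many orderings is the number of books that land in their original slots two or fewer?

4633

# with exactly i fixed is C(7,i)·!(7-i); sum over i=0..2:
  i=0: C(7,0)·!7 = 1·1854 = 1854
  i=1: C(7,1)·!6 = 7·265 = 1855
  i=2: C(7,2)·!5 = 21·44 = 924
Total = 4633.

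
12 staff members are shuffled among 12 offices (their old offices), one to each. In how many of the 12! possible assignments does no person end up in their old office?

176214841

By inclusion-exclusion, !12 = Σ (-1)^k · 12!/k! for k=0..12
= 12! - 12!/1! + 12!/2! - 12!/3! + 12!/4! - 12!/5! + 12!/6! - 12!/7! + 12!/8! - 12!/9! + 12!/10! - 12!/11! + 12!/12!
= 479001600 - 479001600 + 239500800 - 79833600 + 19958400 - 3991680 + 665280 - 95040 + 11880 - 1320 + 132 - 12 + 1
= 176214841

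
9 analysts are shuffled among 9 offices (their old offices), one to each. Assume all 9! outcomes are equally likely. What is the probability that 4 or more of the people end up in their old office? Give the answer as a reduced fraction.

6883/362880

Favorable outcomes: Σ_{i≥4} C(9,i)·!(9-i) = 126·44 + 126·9 + 84·2 + 36·1 + 9·0 + 1·1 = 6883.
Total outcomes: 9! = 362880.
Probability = 6883/362880 = 6883/362880.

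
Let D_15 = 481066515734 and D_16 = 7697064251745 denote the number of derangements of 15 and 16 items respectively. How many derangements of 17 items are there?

D_17 = (17-1)·(D_16 + D_15) = 16·(7697064251745 + 481066515734) = 16·8178130767479 = 130850092279664.

130850092279664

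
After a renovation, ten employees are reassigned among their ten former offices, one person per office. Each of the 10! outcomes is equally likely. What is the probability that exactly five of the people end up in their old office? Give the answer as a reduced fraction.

11/3600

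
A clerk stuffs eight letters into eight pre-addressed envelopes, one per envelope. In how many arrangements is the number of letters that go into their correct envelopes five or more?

Sum C(8,i)·!(8-i) for i = 5..8:
  i=5: C(8,5)·!3 = 56·2 = 112
  i=6: C(8,6)·!2 = 28·1 = 28
  i=7: C(8,7)·!1 = 8·0 = 0
  i=8: C(8,8)·!0 = 1·1 = 1
Total = 141.

141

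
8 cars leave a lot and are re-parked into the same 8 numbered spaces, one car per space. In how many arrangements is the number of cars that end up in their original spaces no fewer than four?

771

Sum C(8,i)·!(8-i) for i = 4..8:
  i=4: C(8,4)·!4 = 70·9 = 630
  i=5: C(8,5)·!3 = 56·2 = 112
  i=6: C(8,6)·!2 = 28·1 = 28
  i=7: C(8,7)·!1 = 8·0 = 0
  i=8: C(8,8)·!0 = 1·1 = 1
Total = 771.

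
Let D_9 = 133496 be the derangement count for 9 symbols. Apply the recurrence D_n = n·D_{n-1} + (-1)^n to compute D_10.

D_10 = 10·133496 + 1 = 1334961.

1334961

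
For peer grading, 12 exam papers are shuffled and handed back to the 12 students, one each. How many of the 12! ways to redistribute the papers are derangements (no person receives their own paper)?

!12 = 12! · Σ_{k=0}^{12} (-1)^k/k!
= 12! - 12!/1! + 12!/2! - 12!/3! + 12!/4! - 12!/5! + 12!/6! - 12!/7! + 12!/8! - 12!/9! + 12!/10! - 12!/11! + 12!/12!
= 479001600 - 479001600 + 239500800 - 79833600 + 19958400 - 3991680 + 665280 - 95040 + 11880 - 1320 + 132 - 12 + 1
= 176214841

176214841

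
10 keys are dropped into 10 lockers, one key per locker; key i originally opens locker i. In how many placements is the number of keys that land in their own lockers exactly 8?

Pick the 8 fixed positions: C(10,8) = 45 ways.
The remaining 2 must be deranged: !2 = 1.
Total: 45 × 1 = 45.

45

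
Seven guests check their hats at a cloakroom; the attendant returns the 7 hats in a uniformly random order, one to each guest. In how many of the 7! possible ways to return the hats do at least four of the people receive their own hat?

92

# with exactly i fixed is C(7,i)·!(7-i); sum over i=4..7:
  i=4: C(7,4)·!3 = 35·2 = 70
  i=5: C(7,5)·!2 = 21·1 = 21
  i=6: C(7,6)·!1 = 7·0 = 0
  i=7: C(7,7)·!0 = 1·1 = 1
Total = 92.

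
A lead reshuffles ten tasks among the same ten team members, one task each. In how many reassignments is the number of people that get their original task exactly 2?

Choose which 2 of the 10 are fixed: C(10,2) = 45.
The other 8 form a derangement: !8 = 14833.
Total: 45 × 14833 = 667485.

667485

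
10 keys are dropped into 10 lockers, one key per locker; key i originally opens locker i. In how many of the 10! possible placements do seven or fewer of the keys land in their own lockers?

Sum C(10,i)·!(10-i) for i = 0..7:
  i=0: C(10,0)·!10 = 1·1334961 = 1334961
  i=1: C(10,1)·!9 = 10·133496 = 1334960
  i=2: C(10,2)·!8 = 45·14833 = 667485
  i=3: C(10,3)·!7 = 120·1854 = 222480
  i=4: C(10,4)·!6 = 210·265 = 55650
  i=5: C(10,5)·!5 = 252·44 = 11088
  i=6: C(10,6)·!4 = 210·9 = 1890
  i=7: C(10,7)·!3 = 120·2 = 240
Total = 3628754.

3628754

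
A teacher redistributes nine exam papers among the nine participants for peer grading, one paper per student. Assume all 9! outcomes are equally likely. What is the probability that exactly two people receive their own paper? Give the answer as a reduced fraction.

Favorable outcomes: C(9,2)·!7 = 36·1854 = 66744.
Total outcomes: 9! = 362880.
Probability = 66744/362880 = 103/560.

103/560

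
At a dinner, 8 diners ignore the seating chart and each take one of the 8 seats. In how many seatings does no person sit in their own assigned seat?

Use !n = (n-1)(!(n-1) + !(n-2)).
!8 = 7·(1854 + 265) = 7·2119 = 14833

14833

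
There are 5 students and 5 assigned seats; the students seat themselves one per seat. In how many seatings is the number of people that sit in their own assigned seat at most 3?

119

Sum C(5,i)·!(5-i) for i = 0..3:
  i=0: C(5,0)·!5 = 1·44 = 44
  i=1: C(5,1)·!4 = 5·9 = 45
  i=2: C(5,2)·!3 = 10·2 = 20
  i=3: C(5,3)·!2 = 10·1 = 10
Total = 119.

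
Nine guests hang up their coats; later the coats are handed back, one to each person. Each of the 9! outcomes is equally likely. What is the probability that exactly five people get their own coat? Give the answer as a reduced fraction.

1/320

Favorable outcomes: C(9,5)·!4 = 126·9 = 1134.
Total outcomes: 9! = 362880.
Probability = 1134/362880 = 1/320.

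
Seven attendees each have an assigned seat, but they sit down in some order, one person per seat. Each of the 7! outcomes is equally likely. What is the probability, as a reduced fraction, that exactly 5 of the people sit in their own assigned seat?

1/240

Favorable outcomes: C(7,5)·!2 = 21·1 = 21.
Total outcomes: 7! = 5040.
Probability = 21/5040 = 1/240.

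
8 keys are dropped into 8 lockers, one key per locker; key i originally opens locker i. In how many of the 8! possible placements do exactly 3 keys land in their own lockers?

Pick the 3 fixed positions: C(8,3) = 56 ways.
The remaining 5 must be deranged: !5 = 44.
Total: 56 × 44 = 2464.

2464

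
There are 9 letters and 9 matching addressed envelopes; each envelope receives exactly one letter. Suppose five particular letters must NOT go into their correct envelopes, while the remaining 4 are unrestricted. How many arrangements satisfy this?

205056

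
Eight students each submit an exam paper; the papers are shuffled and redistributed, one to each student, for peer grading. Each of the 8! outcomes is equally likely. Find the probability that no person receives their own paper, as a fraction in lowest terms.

2119/5760

Favorable outcomes: !8 = 14833.
Total outcomes: 8! = 40320.
Probability = 14833/40320 = 2119/5760.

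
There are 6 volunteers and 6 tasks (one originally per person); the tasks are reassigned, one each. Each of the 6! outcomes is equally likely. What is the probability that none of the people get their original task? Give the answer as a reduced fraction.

Favorable outcomes: !6 = 265.
Total outcomes: 6! = 720.
Probability = 265/720 = 53/144.

53/144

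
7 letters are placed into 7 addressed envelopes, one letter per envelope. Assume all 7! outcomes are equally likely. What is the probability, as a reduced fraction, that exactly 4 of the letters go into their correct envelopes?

1/72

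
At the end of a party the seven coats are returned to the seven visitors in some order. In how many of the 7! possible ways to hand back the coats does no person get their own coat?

!7 is the nearest integer to 7!/e.
7! = 5040, and 5040/e ≈ 1854.11, so !7 = 1854.

1854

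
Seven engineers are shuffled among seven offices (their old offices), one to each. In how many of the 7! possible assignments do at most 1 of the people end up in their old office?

Sum C(7,i)·!(7-i) for i = 0..1:
  i=0: C(7,0)·!7 = 1·1854 = 1854
  i=1: C(7,1)·!6 = 7·265 = 1855
Total = 3709.

3709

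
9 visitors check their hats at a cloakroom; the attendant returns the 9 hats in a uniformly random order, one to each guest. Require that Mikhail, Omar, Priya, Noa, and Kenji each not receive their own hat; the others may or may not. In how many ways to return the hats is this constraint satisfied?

205056

Inclusion-exclusion on the 5 forbidden self-matches:
Σ_{j=0}^{5} (-1)^j C(5,j)(9-j)!
= C(5,0)·9! - C(5,1)·8! + C(5,2)·7! - C(5,3)·6! + C(5,4)·5! - C(5,5)·4!
= 362880 - 201600 + 50400 - 7200 + 600 - 24
= 205056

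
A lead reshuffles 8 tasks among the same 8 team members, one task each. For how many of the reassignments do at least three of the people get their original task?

# with exactly i fixed is C(8,i)·!(8-i); sum over i=3..8:
  i=3: C(8,3)·!5 = 56·44 = 2464
  i=4: C(8,4)·!4 = 70·9 = 630
  i=5: C(8,5)·!3 = 56·2 = 112
  i=6: C(8,6)·!2 = 28·1 = 28
  i=7: C(8,7)·!1 = 8·0 = 0
  i=8: C(8,8)·!0 = 1·1 = 1
Total = 3235.

3235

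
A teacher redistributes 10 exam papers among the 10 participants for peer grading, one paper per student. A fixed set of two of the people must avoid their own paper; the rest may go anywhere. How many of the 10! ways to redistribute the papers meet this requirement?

2943360

Let A_j be the event that the j-th constrained one is fixed. By inclusion-exclusion over the 2 events:
Σ_{j=0}^{2} (-1)^j C(2,j)(10-j)!
= C(2,0)·10! - C(2,1)·9! + C(2,2)·8!
= 3628800 - 725760 + 40320
= 2943360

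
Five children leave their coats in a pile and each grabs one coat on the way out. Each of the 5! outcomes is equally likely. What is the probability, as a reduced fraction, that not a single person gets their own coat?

11/30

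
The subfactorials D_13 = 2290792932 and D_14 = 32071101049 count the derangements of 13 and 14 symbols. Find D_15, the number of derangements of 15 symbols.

481066515734

D_15 = (15-1)·(D_14 + D_13) = 14·(32071101049 + 2290792932) = 14·34361893981 = 481066515734.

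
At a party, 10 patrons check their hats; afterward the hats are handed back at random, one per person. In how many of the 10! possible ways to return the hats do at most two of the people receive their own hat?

3337406

# with exactly i fixed is C(10,i)·!(10-i); sum over i=0..2:
  i=0: C(10,0)·!10 = 1·1334961 = 1334961
  i=1: C(10,1)·!9 = 10·133496 = 1334960
  i=2: C(10,2)·!8 = 45·14833 = 667485
Total = 3337406.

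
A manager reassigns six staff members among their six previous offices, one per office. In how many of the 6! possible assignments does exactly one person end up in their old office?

264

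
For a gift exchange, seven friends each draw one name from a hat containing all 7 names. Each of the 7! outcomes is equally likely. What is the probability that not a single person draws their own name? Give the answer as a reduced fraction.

103/280

Favorable outcomes: !7 = 1854.
Total outcomes: 7! = 5040.
Probability = 1854/5040 = 103/280.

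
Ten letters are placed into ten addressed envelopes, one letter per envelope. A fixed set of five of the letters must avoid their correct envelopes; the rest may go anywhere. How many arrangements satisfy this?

2170680

Let A_j be the event that the j-th constrained one is fixed. By inclusion-exclusion over the 5 events:
Σ_{j=0}^{5} (-1)^j C(5,j)(10-j)!
= C(5,0)·10! - C(5,1)·9! + C(5,2)·8! - C(5,3)·7! + C(5,4)·6! - C(5,5)·5!
= 3628800 - 1814400 + 403200 - 50400 + 3600 - 120
= 2170680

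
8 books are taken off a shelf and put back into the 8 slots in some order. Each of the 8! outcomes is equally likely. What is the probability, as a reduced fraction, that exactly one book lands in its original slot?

103/280

Favorable outcomes: C(8,1)·!7 = 8·1854 = 14832.
Total outcomes: 8! = 40320.
Probability = 14832/40320 = 103/280.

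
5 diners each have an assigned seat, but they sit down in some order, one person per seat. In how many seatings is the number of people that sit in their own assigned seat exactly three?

10

Choose which 3 of the 5 are fixed: C(5,3) = 10.
The remaining 2 must be deranged: !2 = 1.
Total: 10 × 1 = 10.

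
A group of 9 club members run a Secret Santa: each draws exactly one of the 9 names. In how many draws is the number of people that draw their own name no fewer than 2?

95887

Sum C(9,i)·!(9-i) for i = 2..9:
  i=2: C(9,2)·!7 = 36·1854 = 66744
  i=3: C(9,3)·!6 = 84·265 = 22260
  i=4: C(9,4)·!5 = 126·44 = 5544
  i=5: C(9,5)·!4 = 126·9 = 1134
  i=6: C(9,6)·!3 = 84·2 = 168
  i=7: C(9,7)·!2 = 36·1 = 36
  i=8: C(9,8)·!1 = 9·0 = 0
  i=9: C(9,9)·!0 = 1·1 = 1
Total = 95887.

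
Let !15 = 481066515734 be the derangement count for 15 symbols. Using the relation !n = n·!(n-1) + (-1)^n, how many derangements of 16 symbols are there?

7697064251745

!16 = 16·481066515734 + 1 = 7697064251745.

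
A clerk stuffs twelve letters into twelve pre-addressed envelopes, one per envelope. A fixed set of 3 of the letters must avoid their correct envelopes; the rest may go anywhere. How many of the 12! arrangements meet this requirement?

Inclusion-exclusion on the 3 forbidden self-matches:
Σ_{j=0}^{3} (-1)^j C(3,j)(12-j)!
= C(3,0)·12! - C(3,1)·11! + C(3,2)·10! - C(3,3)·9!
= 479001600 - 119750400 + 10886400 - 362880
= 369774720

369774720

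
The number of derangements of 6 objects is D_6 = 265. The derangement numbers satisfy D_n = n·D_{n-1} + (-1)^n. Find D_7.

D_7 = 7·265 - 1 = 1854.

1854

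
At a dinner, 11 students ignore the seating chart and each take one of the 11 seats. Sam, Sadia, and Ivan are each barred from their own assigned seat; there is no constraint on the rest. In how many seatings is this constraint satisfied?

Inclusion-exclusion on the 3 forbidden self-matches:
Σ_{j=0}^{3} (-1)^j C(3,j)(11-j)!
= C(3,0)·11! - C(3,1)·10! + C(3,2)·9! - C(3,3)·8!
= 39916800 - 10886400 + 1088640 - 40320
= 30078720

30078720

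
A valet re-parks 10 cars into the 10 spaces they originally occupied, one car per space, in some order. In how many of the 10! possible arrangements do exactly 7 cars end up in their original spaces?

240

Choose which 7 of the 10 are fixed: C(10,7) = 120.
The remaining 3 must be deranged: !3 = 2.
Total: 120 × 2 = 240.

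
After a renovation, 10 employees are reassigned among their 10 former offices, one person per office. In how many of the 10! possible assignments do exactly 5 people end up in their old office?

11088

Choose which 5 of the 10 are fixed: C(10,5) = 252.
The remaining 5 must be deranged: !5 = 44.
Total: 252 × 44 = 11088.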